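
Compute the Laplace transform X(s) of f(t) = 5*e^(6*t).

X(s) = 5/(s - 6)

L{5} = 5/s.
By the first shifting theorem, multiplying by e^(6t) replaces s with s - 6.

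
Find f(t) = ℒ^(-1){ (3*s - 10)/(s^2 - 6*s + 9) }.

f(t) = -t*exp(3*t) + 3*exp(3*t)

Factor the denominator: s^2 - 6*s + 9 = (s - 3)^2.
Partial fraction decomposition gives [3/(s - 3)] + [-1/(s - 3)^2].
Invert each term: 3/(s - 3) ↔ 3e^(3t); -1/(s - 3)^2 ↔ -t·e^(3t).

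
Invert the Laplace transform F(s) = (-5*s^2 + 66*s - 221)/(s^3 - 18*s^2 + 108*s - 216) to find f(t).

Factor the denominator: s^3 - 18*s^2 + 108*s - 216 = (s - 6)^3.
Partial fraction decomposition gives [-5/(s - 6)] + [6/(s - 6)^2] + [-5/(s - 6)^3].
Invert each term: -5/(s - 6) ↔ -5e^(6t); 6/(s - 6)^2 ↔ 6t·e^(6t); -5/(s - 6)^3 ↔ (-5/2)t^2·e^(6t).

f(t) = -5*t^2*exp(6*t)/2 + 6*t*exp(6*t) - 5*exp(6*t)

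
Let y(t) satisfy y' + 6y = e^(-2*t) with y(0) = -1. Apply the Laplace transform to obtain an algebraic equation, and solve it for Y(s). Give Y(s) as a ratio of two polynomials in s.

Apply the Laplace transform to the equation.
With L{y'} = sY - y(0) = sY - (-1): the LHS transforms to (s + 6)Y - (-1).
The right side is L{e^(-2*t)} = 1/(s + 2).
So (s + 6)Y = 1/(s + 2) + (-1).
Isolate Y and clear denominators.

Y(s) = (-s - 1)/(s^2 + 8*s + 12)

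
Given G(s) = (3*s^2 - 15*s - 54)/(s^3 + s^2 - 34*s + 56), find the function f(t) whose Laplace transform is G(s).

f(t) = -3*exp(4*t) + 4*exp(2*t) + 2*exp(-7*t)

Factor the denominator: s^3 + s^2 - 34*s + 56 = (s - 4)*(s - 2)*(s + 7).
Partial fraction decomposition gives [-3/(s - 4)] + [4/(s - 2)] + [2/(s + 7)].
Invert each term: -3/(s - 4) ↔ -3e^(4t); 4/(s - 2) ↔ 4e^(2t); 2/(s + 7) ↔ 2e^(-7t).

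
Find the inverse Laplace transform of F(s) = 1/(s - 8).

Since L{e^(8t)} = 1/(s - 8), the inverse is e^(8*t).

exp(8*t)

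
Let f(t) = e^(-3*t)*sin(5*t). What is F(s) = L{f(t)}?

F(s) = 5/((s + 3)^2 + 25)

L{sin(5t)} = 5/(s^2 + 25).
By the first shifting theorem, multiplying by e^(-3t) replaces s with s + 3.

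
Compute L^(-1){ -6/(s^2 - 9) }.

Since L{sinh(3t)} = 3/(s^2 - 9), the inverse is sinh(3*t), scaled by -2.

-2*sinh(3*t)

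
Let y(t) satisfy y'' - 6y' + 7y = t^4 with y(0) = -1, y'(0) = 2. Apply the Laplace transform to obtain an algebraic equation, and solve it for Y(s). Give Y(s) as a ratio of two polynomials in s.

Y(s) = (-s^6 + 8*s^5 + 24)/(s^7 - 6*s^6 + 7*s^5)

Laplace-transform each side.
The derivative rules (L{y''} = s^2 Y - s·y(0) - y'(0) and L{y'} = sY - y(0), with y(0) = -1, y'(0) = 2) turn the left side into (s^2 - 6*s + 7)Y - (-s + 8).
The right side is L{t^4} = 24/s^5.
So (s^2 - 6*s + 7)Y = 24/s^5 + (-s + 8).
Divide through and combine into a single rational function.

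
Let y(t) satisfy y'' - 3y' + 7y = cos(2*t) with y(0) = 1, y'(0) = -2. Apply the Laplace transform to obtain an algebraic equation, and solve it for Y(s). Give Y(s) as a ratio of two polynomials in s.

Transform both sides with L{·}.
The derivative rules (L{y''} = s^2 Y - s·y(0) - y'(0) and L{y'} = sY - y(0), with y(0) = 1, y'(0) = -2) turn the left side into (s^2 - 3*s + 7)Y - (s - 5).
The right side is L{cos(2*t)} = s/(s^2 + 4).
So (s^2 - 3*s + 7)Y = s/(s^2 + 4) + (s - 5).
Solve for Y(s) and write it as one ratio of polynomials.

Y(s) = (s^3 - 5*s^2 + 5*s - 20)/(s^4 - 3*s^3 + 11*s^2 - 12*s + 28)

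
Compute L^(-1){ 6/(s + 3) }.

Since L{e^(-3t)} = 1/(s + 3), the inverse is exp(-3*t), scaled by 6.

6*exp(-3*t)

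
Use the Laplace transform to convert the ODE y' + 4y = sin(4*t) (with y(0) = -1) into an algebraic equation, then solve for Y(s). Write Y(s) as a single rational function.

Laplace-transform each side.
The derivative rules (L{y'} = sY - y(0) = sY - (-1)) turn the left side into (s + 4)Y - (-1).
The right side is L{sin(4*t)} = 4/(s^2 + 16).
So (s + 4)Y = 4/(s^2 + 16) + (-1).
Solve for Y(s) and write it as one ratio of polynomials.

Y(s) = (-s^2 - 12)/(s^3 + 4*s^2 + 16*s + 64)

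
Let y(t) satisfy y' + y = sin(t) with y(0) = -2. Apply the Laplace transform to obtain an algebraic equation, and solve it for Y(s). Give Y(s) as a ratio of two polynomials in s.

Y(s) = (-2*s^2 - 1)/(s^3 + s^2 + s + 1)

Transform both sides with L{·}.
Using L{y'} = sY - y(0) = sY - (-2), the left side becomes (s + 1)Y - (-2).
The right side is L{sin(t)} = 1/(s^2 + 1).
So (s + 1)Y = 1/(s^2 + 1) + (-2).
Divide through and combine into a single rational function.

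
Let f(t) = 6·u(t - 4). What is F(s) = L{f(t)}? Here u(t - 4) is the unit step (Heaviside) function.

F(s) = 6*exp(-4*s)/s

By the second shifting theorem, L{u(t - c)·g(t - c)} = e^(-cs)·G(s) with c = 4 and G(s) = L{g(t)}.
L{6} = 6/s.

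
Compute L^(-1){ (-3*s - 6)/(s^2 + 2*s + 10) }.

-exp(-t)*sin(3*t) - 3*exp(-t)*cos(3*t)

Complete the square in the denominator: s^2 + 2*s + 10 = (s + 1)^2 + 3^2.
Split the numerator to match: -3*s - 6 = -3·(s + 1) - 1·3.
Invert each term: -3·(s + 1)/((s + 1)^2 + 9) ↔ -3e^(-t)cos(3t); -1·3/((s + 1)^2 + 9) ↔ -e^(-t)sin(3t).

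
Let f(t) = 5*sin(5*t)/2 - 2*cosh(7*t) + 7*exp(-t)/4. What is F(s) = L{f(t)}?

F(s) = -2*s/(s^2 - 49) + 25/(2*(s^2 + 25)) + 7/(4*(s + 1))

By linearity of the Laplace transform, transform each term separately.
(7/4)·[L{e^(-t)} = 1/(s + 1)]; (-2)·[L{cosh(7t)} = s/(s^2 - 49)]; (5/2)·[L{sin(5t)} = 5/(s^2 + 25)].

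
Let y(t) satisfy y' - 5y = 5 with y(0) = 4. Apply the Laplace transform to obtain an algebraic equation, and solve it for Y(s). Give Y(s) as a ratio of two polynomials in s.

Laplace-transform each side.
With L{y'} = sY - y(0) = sY - 4: the LHS transforms to (s - 5)Y - (4).
The right side is L{5} = 5/s.
So (s - 5)Y = 5/s + (4).
Solve for Y(s) and write it as one ratio of polynomials.

Y(s) = (4*s + 5)/(s^2 - 5*s)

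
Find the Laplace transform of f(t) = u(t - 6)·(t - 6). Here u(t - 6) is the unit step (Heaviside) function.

exp(-6*s)/s^2

By the second shifting theorem, L{u(t - c)·g(t - c)} = e^(-cs)·G(s) with c = 6 and G(s) = L{g(t)}.
L{t} = 1!/s^2 = 1/s^2.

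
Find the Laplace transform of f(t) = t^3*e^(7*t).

6/(s - 7)^4

L{t^3} = 3!/s^4 = 6/s^4.
By the first shifting theorem, multiplying by e^(7t) replaces s with s - 7.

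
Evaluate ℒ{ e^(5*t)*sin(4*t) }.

4/((s - 5)^2 + 16)

L{sin(4t)} = 4/(s^2 + 16).
By the first shifting theorem, multiplying by e^(5t) replaces s with s - 5.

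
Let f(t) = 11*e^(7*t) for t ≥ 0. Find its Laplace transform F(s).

F(s) = 11/(s - 7)

L{11} = 11/s.
By the first shifting theorem, multiplying by e^(7t) replaces s with s - 7.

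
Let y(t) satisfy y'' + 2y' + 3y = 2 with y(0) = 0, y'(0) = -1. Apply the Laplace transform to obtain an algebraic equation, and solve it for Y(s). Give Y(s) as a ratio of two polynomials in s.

Apply the Laplace transform to the equation.
Using L{y''} = s^2 Y - s·y(0) - y'(0) and L{y'} = sY - y(0), with y(0) = 0, y'(0) = -1, the left side becomes (s^2 + 2*s + 3)Y - (-1).
The right side is L{2} = 2/s.
So (s^2 + 2*s + 3)Y = 2/s + (-1).
Solve for Y(s) and write it as one ratio of polynomials.

Y(s) = (-s + 2)/(s^3 + 2*s^2 + 3*s)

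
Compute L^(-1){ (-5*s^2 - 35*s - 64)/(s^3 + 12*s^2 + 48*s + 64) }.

Factor the denominator: s^3 + 12*s^2 + 48*s + 64 = (s + 4)^3.
Partial fraction decomposition gives [-5/(s + 4)] + [5/(s + 4)^2] + [-4/(s + 4)^3].
Invert each term: -5/(s + 4) ↔ -5e^(-4t); 5/(s + 4)^2 ↔ 5t·e^(-4t); -4/(s + 4)^3 ↔ (-2)t^2·e^(-4t).

-2*t^2*exp(-4*t) + 5*t*exp(-4*t) - 5*exp(-4*t)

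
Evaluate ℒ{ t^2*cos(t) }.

2*s*(s^2 - 3)/(s^2 + 1)^3

L{cos(t)} = s/(s^2 + 1).
Then apply L{t^2·g(t)} = (-1)^2 d^2/ds^2[G(s)] with G(s) = s/(s^2 + 1):
differentiating 2 times and applying the sign gives 2*s*(s^2 - 3)/(s^2 + 1)^3.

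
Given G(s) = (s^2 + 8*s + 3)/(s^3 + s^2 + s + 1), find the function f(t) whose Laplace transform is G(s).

f(t) = 5*sin(t) + 3*cos(t) - 2*exp(-t)

Factor the denominator: s^3 + s^2 + s + 1 = (s + 1)*(s^2 + 1).
Partial fraction decomposition gives [-2/(s + 1)] + [3*s/(s^2 + 1)] + [5/(s^2 + 1)].
Invert each term: -2/(s + 1) ↔ -2e^(-t); 3·s/(s^2 + 1) ↔ 3cos(t); 5·1/(s^2 + 1) ↔ 5sin(t).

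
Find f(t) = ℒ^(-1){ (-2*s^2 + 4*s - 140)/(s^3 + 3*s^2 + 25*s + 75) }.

Factor the denominator: s^3 + 3*s^2 + 25*s + 75 = (s + 3)*(s^2 + 25).
Partial fraction decomposition gives [-5/(s + 3)] + [3*s/(s^2 + 25)] + [-5/(s^2 + 25)].
Invert each term: -5/(s + 3) ↔ -5e^(-3t); 3·s/(s^2 + 25) ↔ 3cos(5t); -1·5/(s^2 + 25) ↔ -sin(5t).

f(t) = -sin(5*t) + 3*cos(5*t) - 5*exp(-3*t)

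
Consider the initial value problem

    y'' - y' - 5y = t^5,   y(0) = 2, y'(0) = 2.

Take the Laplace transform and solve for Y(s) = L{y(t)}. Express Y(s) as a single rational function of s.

Y(s) = (2*s^7 + 120)/(s^8 - s^7 - 5*s^6)

Apply the Laplace transform to the equation.
Using L{y''} = s^2 Y - s·y(0) - y'(0) and L{y'} = sY - y(0), with y(0) = 2, y'(0) = 2, the left side becomes (s^2 - s - 5)Y - (2*s).
The right side is L{t^5} = 120/s^6.
So (s^2 - s - 5)Y = 120/s^6 + (2*s).
Solve for Y(s) and write it as one ratio of polynomials.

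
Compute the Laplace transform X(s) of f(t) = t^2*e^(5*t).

X(s) = 2/(s - 5)^3

L{e^(5t)} = 1/(s - 5).
Then apply L{t^2·g(t)} = (-1)^2 d^2/ds^2[G(s)] with G(s) = 1/(s - 5):
differentiating 2 times and applying the sign gives 2/(s - 5)^3.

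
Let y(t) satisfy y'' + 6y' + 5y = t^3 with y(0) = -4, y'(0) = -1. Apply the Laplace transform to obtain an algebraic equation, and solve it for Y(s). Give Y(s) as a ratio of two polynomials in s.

Apply the Laplace transform to the equation.
Using L{y''} = s^2 Y - s·y(0) - y'(0) and L{y'} = sY - y(0), with y(0) = -4, y'(0) = -1, the left side becomes (s^2 + 6*s + 5)Y - (-4*s - 25).
The right side is L{t^3} = 6/s^4.
So (s^2 + 6*s + 5)Y = 6/s^4 + (-4*s - 25).
Solve for Y(s) and write it as one ratio of polynomials.

Y(s) = (-4*s^5 - 25*s^4 + 6)/(s^6 + 6*s^5 + 5*s^4)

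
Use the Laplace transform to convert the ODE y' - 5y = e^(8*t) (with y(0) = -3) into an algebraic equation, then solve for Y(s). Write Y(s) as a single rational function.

Y(s) = (-3*s + 25)/(s^2 - 13*s + 40)

Apply the Laplace transform to the equation.
The derivative rules (L{y'} = sY - y(0) = sY - (-3)) turn the left side into (s - 5)Y - (-3).
The right side is L{e^(8*t)} = 1/(s - 8).
So (s - 5)Y = 1/(s - 8) + (-3).
Isolate Y and clear denominators.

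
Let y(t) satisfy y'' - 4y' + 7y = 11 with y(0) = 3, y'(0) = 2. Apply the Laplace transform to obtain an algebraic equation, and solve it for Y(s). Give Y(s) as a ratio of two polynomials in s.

Y(s) = (3*s^2 - 10*s + 11)/(s^3 - 4*s^2 + 7*s)

Laplace-transform each side.
With L{y''} = s^2 Y - s·y(0) - y'(0) and L{y'} = sY - y(0), with y(0) = 3, y'(0) = 2: the LHS transforms to (s^2 - 4*s + 7)Y - (3*s - 10).
The right side is L{11} = 11/s.
So (s^2 - 4*s + 7)Y = 11/s + (3*s - 10).
Solve for Y(s) and write it as one ratio of polynomials.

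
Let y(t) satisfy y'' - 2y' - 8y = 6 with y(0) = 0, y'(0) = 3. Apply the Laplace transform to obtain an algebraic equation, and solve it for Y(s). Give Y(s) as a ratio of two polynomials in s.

Laplace-transform each side.
Using L{y''} = s^2 Y - s·y(0) - y'(0) and L{y'} = sY - y(0), with y(0) = 0, y'(0) = 3, the left side becomes (s^2 - 2*s - 8)Y - (3).
The right side is L{6} = 6/s.
So (s^2 - 2*s - 8)Y = 6/s + (3).
Divide through and combine into a single rational function.

Y(s) = 3/(s^2 - 4*s)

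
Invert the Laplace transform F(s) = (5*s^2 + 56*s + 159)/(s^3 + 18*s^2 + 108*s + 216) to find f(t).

Factor the denominator: s^3 + 18*s^2 + 108*s + 216 = (s + 6)^3.
Partial fraction decomposition gives [5/(s + 6)] + [-4/(s + 6)^2] + [3/(s + 6)^3].
Invert each term: 5/(s + 6) ↔ 5e^(-6t); -4/(s + 6)^2 ↔ -4t·e^(-6t); 3/(s + 6)^3 ↔ (3/2)t^2·e^(-6t).

f(t) = 3*t^2*exp(-6*t)/2 - 4*t*exp(-6*t) + 5*exp(-6*t)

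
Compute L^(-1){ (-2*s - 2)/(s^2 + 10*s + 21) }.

Factor the denominator: s^2 + 10*s + 21 = (s + 3)*(s + 7).
Partial fraction decomposition gives [1/(s + 3)] + [-3/(s + 7)].
Invert each term: 1/(s + 3) ↔ e^(-3t); -3/(s + 7) ↔ -3e^(-7t).

exp(-3*t) - 3*exp(-7*t)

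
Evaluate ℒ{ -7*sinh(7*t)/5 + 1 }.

-49/(5*(s^2 - 49)) + 1/s

Apply the Laplace transform termwise.
(-7/5)·[L{sinh(7t)} = 7/(s^2 - 49)]; L{1} = 1/s.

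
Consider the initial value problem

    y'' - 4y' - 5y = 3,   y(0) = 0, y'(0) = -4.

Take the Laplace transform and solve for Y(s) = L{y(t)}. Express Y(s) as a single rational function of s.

Y(s) = (-4*s + 3)/(s^3 - 4*s^2 - 5*s)

Laplace-transform each side.
Using L{y''} = s^2 Y - s·y(0) - y'(0) and L{y'} = sY - y(0), with y(0) = 0, y'(0) = -4, the left side becomes (s^2 - 4*s - 5)Y - (-4).
The right side is L{3} = 3/s.
So (s^2 - 4*s - 5)Y = 3/s + (-4).
Isolate Y and clear denominators.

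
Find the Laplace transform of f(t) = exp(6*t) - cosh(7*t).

By linearity of the Laplace transform, transform each term separately.
(-1)·[L{cosh(7t)} = s/(s^2 - 49)]; L{e^(6t)} = 1/(s - 6).

-s/(s^2 - 49) + 1/(s - 6)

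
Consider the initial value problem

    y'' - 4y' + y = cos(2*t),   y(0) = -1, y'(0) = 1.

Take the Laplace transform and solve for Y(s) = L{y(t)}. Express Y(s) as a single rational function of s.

Y(s) = (-s^3 + 5*s^2 - 3*s + 20)/(s^4 - 4*s^3 + 5*s^2 - 16*s + 4)

Laplace-transform each side.
With L{y''} = s^2 Y - s·y(0) - y'(0) and L{y'} = sY - y(0), with y(0) = -1, y'(0) = 1: the LHS transforms to (s^2 - 4*s + 1)Y - (-s + 5).
The right side is L{cos(2*t)} = s/(s^2 + 4).
So (s^2 - 4*s + 1)Y = s/(s^2 + 4) + (-s + 5).
Divide through and combine into a single rational function.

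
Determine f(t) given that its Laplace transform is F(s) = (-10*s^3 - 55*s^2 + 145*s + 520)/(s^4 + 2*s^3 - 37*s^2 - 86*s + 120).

Factor the denominator: s^4 + 2*s^3 - 37*s^2 - 86*s + 120 = (s - 6)*(s - 1)*(s + 4)*(s + 5).
Partial fraction decomposition gives [-6/(s + 4)] + [-5/(s - 6)] + [5/(s + 5)] + [-4/(s - 1)].
Invert each term: -6/(s + 4) ↔ -6e^(-4t); -5/(s - 6) ↔ -5e^(6t); 5/(s + 5) ↔ 5e^(-5t); -4/(s - 1) ↔ -4e^(t).

f(t) = -5*exp(6*t) - 4*exp(t) - 6*exp(-4*t) + 5*exp(-5*t)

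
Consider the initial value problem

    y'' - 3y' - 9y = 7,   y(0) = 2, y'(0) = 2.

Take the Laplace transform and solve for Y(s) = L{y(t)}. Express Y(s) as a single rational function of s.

Take the Laplace transform of both sides.
Using L{y''} = s^2 Y - s·y(0) - y'(0) and L{y'} = sY - y(0), with y(0) = 2, y'(0) = 2, the left side becomes (s^2 - 3*s - 9)Y - (2*s - 4).
The right side is L{7} = 7/s.
So (s^2 - 3*s - 9)Y = 7/s + (2*s - 4).
Isolate Y and clear denominators.

Y(s) = (2*s^2 - 4*s + 7)/(s^3 - 3*s^2 - 9*s)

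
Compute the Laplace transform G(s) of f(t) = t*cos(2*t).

G(s) = (s - 2)*(s + 2)/(s^2 + 4)^2

L{cos(2t)} = s/(s^2 + 4).
Then apply L{t·g(t)} = -d/ds[H(s)] with H(s) = s/(s^2 + 4):
differentiating 1 time and applying the sign gives (s - 2)*(s + 2)/(s^2 + 4)^2.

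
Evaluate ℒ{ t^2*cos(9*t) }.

L{cos(9t)} = s/(s^2 + 81).
Then apply L{t^2·g(t)} = (-1)^2 d^2/ds^2[H(s)] with H(s) = s/(s^2 + 81):
differentiating 2 times and applying the sign gives 2*s*(s^2 - 243)/(s^2 + 81)^3.

2*s*(s^2 - 243)/(s^2 + 81)^3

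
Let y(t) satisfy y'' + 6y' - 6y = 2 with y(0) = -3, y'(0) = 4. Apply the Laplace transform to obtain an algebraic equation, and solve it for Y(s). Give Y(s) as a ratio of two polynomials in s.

Y(s) = (-3*s^2 - 14*s + 2)/(s^3 + 6*s^2 - 6*s)

Take the Laplace transform of both sides.
With L{y''} = s^2 Y - s·y(0) - y'(0) and L{y'} = sY - y(0), with y(0) = -3, y'(0) = 4: the LHS transforms to (s^2 + 6*s - 6)Y - (-3*s - 14).
The right side is L{2} = 2/s.
So (s^2 + 6*s - 6)Y = 2/s + (-3*s - 14).
Isolate Y and clear denominators.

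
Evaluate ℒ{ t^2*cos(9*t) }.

2*s*(s^2 - 243)/(s^2 + 81)^3

L{cos(9t)} = s/(s^2 + 81).
Then apply L{t^2·g(t)} = (-1)^2 d^2/ds^2[G(s)] with G(s) = s/(s^2 + 81):
differentiating 2 times and applying the sign gives 2*s*(s^2 - 243)/(s^2 + 81)^3.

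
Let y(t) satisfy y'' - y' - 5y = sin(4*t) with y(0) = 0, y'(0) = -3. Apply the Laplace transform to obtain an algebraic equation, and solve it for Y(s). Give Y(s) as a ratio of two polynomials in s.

Apply the Laplace transform to the equation.
With L{y''} = s^2 Y - s·y(0) - y'(0) and L{y'} = sY - y(0), with y(0) = 0, y'(0) = -3: the LHS transforms to (s^2 - s - 5)Y - (-3).
The right side is L{sin(4*t)} = 4/(s^2 + 16).
So (s^2 - s - 5)Y = 4/(s^2 + 16) + (-3).
Divide through and combine into a single rational function.

Y(s) = (-3*s^2 - 44)/(s^4 - s^3 + 11*s^2 - 16*s - 80)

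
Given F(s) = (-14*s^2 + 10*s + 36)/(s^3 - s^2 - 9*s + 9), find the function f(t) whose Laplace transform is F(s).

Factor the denominator: s^3 - s^2 - 9*s + 9 = (s - 3)*(s - 1)*(s + 3).
Partial fraction decomposition gives [-5/(s + 3)] + [-4/(s - 1)] + [-5/(s - 3)].
Invert each term: -5/(s + 3) ↔ -5e^(-3t); -4/(s - 1) ↔ -4e^(t); -5/(s - 3) ↔ -5e^(3t).

f(t) = -5*exp(3*t) - 4*exp(t) - 5*exp(-3*t)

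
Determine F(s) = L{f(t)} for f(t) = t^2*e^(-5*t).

F(s) = 2/(s + 5)^3

L{e^(-5t)} = 1/(s + 5).
Then apply L{t^2·g(t)} = (-1)^2 d^2/ds^2[G(s)] with G(s) = 1/(s + 5):
differentiating 2 times and applying the sign gives 2/(s + 5)^3.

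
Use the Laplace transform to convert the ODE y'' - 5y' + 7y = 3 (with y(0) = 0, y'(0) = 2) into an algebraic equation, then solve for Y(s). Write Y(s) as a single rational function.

Laplace-transform each side.
Using L{y''} = s^2 Y - s·y(0) - y'(0) and L{y'} = sY - y(0), with y(0) = 0, y'(0) = 2, the left side becomes (s^2 - 5*s + 7)Y - (2).
The right side is L{3} = 3/s.
So (s^2 - 5*s + 7)Y = 3/s + (2).
Solve for Y(s) and write it as one ratio of polynomials.

Y(s) = (2*s + 3)/(s^3 - 5*s^2 + 7*s)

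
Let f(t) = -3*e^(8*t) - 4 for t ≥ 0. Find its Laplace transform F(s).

F(s) = -3/(s - 8) - 4/s

The transform is linear, so treat each term independently.
(-3)·[L{e^(8t)} = 1/(s - 8)]; L{-4} = -4/s.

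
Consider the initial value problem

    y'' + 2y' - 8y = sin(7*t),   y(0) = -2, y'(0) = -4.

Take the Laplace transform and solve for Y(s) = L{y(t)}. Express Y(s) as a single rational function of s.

Y(s) = (-2*s^3 - 8*s^2 - 98*s - 385)/(s^4 + 2*s^3 + 41*s^2 + 98*s - 392)

Apply the Laplace transform to the equation.
The derivative rules (L{y''} = s^2 Y - s·y(0) - y'(0) and L{y'} = sY - y(0), with y(0) = -2, y'(0) = -4) turn the left side into (s^2 + 2*s - 8)Y - (-2*s - 8).
The right side is L{sin(7*t)} = 7/(s^2 + 49).
So (s^2 + 2*s - 8)Y = 7/(s^2 + 49) + (-2*s - 8).
Solve for Y(s) and write it as one ratio of polynomials.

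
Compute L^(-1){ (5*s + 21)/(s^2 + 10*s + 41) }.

-exp(-5*t)*sin(4*t) + 5*exp(-5*t)*cos(4*t)

Complete the square in the denominator: s^2 + 10*s + 41 = (s + 5)^2 + 4^2.
Split the numerator to match: 5*s + 21 = 5·(s + 5) - 1·4.
Invert each term: 5·(s + 5)/((s + 5)^2 + 16) ↔ 5e^(-5t)cos(4t); -1·4/((s + 5)^2 + 16) ↔ -e^(-5t)sin(4t).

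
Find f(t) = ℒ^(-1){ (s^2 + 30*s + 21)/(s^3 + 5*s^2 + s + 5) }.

Factor the denominator: s^3 + 5*s^2 + s + 5 = (s + 5)*(s^2 + 1).
Partial fraction decomposition gives [-4/(s + 5)] + [5*s/(s^2 + 1)] + [5/(s^2 + 1)].
Invert each term: -4/(s + 5) ↔ -4e^(-5t); 5·s/(s^2 + 1) ↔ 5cos(t); 5·1/(s^2 + 1) ↔ 5sin(t).

f(t) = 5*sin(t) + 5*cos(t) - 4*exp(-5*t)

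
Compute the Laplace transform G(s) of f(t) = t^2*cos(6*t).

G(s) = 2*s*(s^2 - 108)/(s^2 + 36)^3

L{cos(6t)} = s/(s^2 + 36).
Then apply L{t^2·g(t)} = (-1)^2 d^2/ds^2[H(s)] with H(s) = s/(s^2 + 36):
differentiating 2 times and applying the sign gives 2*s*(s^2 - 108)/(s^2 + 36)^3.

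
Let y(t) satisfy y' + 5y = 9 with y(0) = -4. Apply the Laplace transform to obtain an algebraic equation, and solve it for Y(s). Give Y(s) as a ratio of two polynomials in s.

Apply the Laplace transform to the equation.
With L{y'} = sY - y(0) = sY - (-4): the LHS transforms to (s + 5)Y - (-4).
The right side is L{9} = 9/s.
So (s + 5)Y = 9/s + (-4).
Divide through and combine into a single rational function.

Y(s) = (-4*s + 9)/(s^2 + 5*s)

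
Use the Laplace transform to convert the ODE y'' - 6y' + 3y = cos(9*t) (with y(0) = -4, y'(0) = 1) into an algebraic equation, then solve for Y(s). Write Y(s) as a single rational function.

Laplace-transform each side.
The derivative rules (L{y''} = s^2 Y - s·y(0) - y'(0) and L{y'} = sY - y(0), with y(0) = -4, y'(0) = 1) turn the left side into (s^2 - 6*s + 3)Y - (-4*s + 25).
The right side is L{cos(9*t)} = s/(s^2 + 81).
So (s^2 - 6*s + 3)Y = s/(s^2 + 81) + (-4*s + 25).
Solve for Y(s) and write it as one ratio of polynomials.

Y(s) = (-4*s^3 + 25*s^2 - 323*s + 2025)/(s^4 - 6*s^3 + 84*s^2 - 486*s + 243)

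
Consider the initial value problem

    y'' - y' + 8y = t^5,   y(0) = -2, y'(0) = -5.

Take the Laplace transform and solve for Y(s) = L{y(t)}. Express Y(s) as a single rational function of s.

Transform both sides with L{·}.
The derivative rules (L{y''} = s^2 Y - s·y(0) - y'(0) and L{y'} = sY - y(0), with y(0) = -2, y'(0) = -5) turn the left side into (s^2 - s + 8)Y - (-2*s - 3).
The right side is L{t^5} = 120/s^6.
So (s^2 - s + 8)Y = 120/s^6 + (-2*s - 3).
Solve for Y(s) and write it as one ratio of polynomials.

Y(s) = (-2*s^7 - 3*s^6 + 120)/(s^8 - s^7 + 8*s^6)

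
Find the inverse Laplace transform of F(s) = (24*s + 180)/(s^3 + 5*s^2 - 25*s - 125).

Factor the denominator: s^3 + 5*s^2 - 25*s - 125 = (s - 5)*(s + 5)^2.
Partial fraction decomposition gives [-3/(s + 5)] + [-6/(s + 5)^2] + [3/(s - 5)].
Invert each term: -3/(s + 5) ↔ -3e^(-5t); -6/(s + 5)^2 ↔ -6t·e^(-5t); 3/(s - 5) ↔ 3e^(5t).

-6*t*exp(-5*t) + 3*exp(5*t) - 3*exp(-5*t)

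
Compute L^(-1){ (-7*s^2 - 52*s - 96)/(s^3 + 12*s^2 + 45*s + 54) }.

-t*exp(-3*t) - 3*exp(-3*t) - 4*exp(-6*t)

Factor the denominator: s^3 + 12*s^2 + 45*s + 54 = (s + 3)^2*(s + 6).
Partial fraction decomposition gives [-3/(s + 3)] + [-1/(s + 3)^2] + [-4/(s + 6)].
Invert each term: -3/(s + 3) ↔ -3e^(-3t); -1/(s + 3)^2 ↔ -t·e^(-3t); -4/(s + 6) ↔ -4e^(-6t).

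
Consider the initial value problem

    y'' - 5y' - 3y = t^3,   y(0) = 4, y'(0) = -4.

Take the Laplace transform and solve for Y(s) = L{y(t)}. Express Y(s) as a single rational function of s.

Apply the Laplace transform to the equation.
Using L{y''} = s^2 Y - s·y(0) - y'(0) and L{y'} = sY - y(0), with y(0) = 4, y'(0) = -4, the left side becomes (s^2 - 5*s - 3)Y - (4*s - 24).
The right side is L{t^3} = 6/s^4.
So (s^2 - 5*s - 3)Y = 6/s^4 + (4*s - 24).
Solve for Y(s) and write it as one ratio of polynomials.

Y(s) = (4*s^5 - 24*s^4 + 6)/(s^6 - 5*s^5 - 3*s^4)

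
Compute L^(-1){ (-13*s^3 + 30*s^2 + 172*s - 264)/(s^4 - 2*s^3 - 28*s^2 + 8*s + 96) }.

-3*exp(6*t) - exp(2*t) - 6*exp(-2*t) - 3*exp(-4*t)

Factor the denominator: s^4 - 2*s^3 - 28*s^2 + 8*s + 96 = (s - 6)*(s - 2)*(s + 2)*(s + 4).
Partial fraction decomposition gives [-3/(s + 4)] + [-6/(s + 2)] + [-3/(s - 6)] + [-1/(s - 2)].
Invert each term: -3/(s + 4) ↔ -3e^(-4t); -6/(s + 2) ↔ -6e^(-2t); -3/(s - 6) ↔ -3e^(6t); -1/(s - 2) ↔ -e^(2t).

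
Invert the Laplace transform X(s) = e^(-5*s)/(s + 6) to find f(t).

f(t) = Heaviside(t - 5)*(exp(-6*t + 30))

The factor e^(-5s) signals a time shift by c = 5 (second shifting theorem).
L{e^(-6t)} = 1/(s + 6), so L^-1{1/(s + 6)} = e^(-6*t).
Hence the inverse is u(t - 5) times that function evaluated at t - 5.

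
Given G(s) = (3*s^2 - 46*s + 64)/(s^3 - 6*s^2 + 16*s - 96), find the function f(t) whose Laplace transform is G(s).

Factor the denominator: s^3 - 6*s^2 + 16*s - 96 = (s - 6)*(s^2 + 16).
Partial fraction decomposition gives [-2/(s - 6)] + [5*s/(s^2 + 16)] + [-16/(s^2 + 16)].
Invert each term: -2/(s - 6) ↔ -2e^(6t); 5·s/(s^2 + 16) ↔ 5cos(4t); -4·4/(s^2 + 16) ↔ -4sin(4t).

f(t) = -2*exp(6*t) - 4*sin(4*t) + 5*cos(4*t)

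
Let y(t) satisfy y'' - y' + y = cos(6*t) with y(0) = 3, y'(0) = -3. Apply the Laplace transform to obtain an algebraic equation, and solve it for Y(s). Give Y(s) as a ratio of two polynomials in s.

Laplace-transform each side.
Using L{y''} = s^2 Y - s·y(0) - y'(0) and L{y'} = sY - y(0), with y(0) = 3, y'(0) = -3, the left side becomes (s^2 - s + 1)Y - (3*s - 6).
The right side is L{cos(6*t)} = s/(s^2 + 36).
So (s^2 - s + 1)Y = s/(s^2 + 36) + (3*s - 6).
Divide through and combine into a single rational function.

Y(s) = (3*s^3 - 6*s^2 + 109*s - 216)/(s^4 - s^3 + 37*s^2 - 36*s + 36)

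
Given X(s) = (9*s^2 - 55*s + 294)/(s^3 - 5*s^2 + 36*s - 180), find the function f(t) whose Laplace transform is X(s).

f(t) = 4*exp(5*t) - 5*sin(6*t) + 5*cos(6*t)

Factor the denominator: s^3 - 5*s^2 + 36*s - 180 = (s - 5)*(s^2 + 36).
Partial fraction decomposition gives [4/(s - 5)] + [5*s/(s^2 + 36)] + [-30/(s^2 + 36)].
Invert each term: 4/(s - 5) ↔ 4e^(5t); 5·s/(s^2 + 36) ↔ 5cos(6t); -5·6/(s^2 + 36) ↔ -5sin(6t).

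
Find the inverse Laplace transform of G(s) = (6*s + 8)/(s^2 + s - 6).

Factor the denominator: s^2 + s - 6 = (s - 2)*(s + 3).
Partial fraction decomposition gives [2/(s + 3)] + [4/(s - 2)].
Invert each term: 2/(s + 3) ↔ 2e^(-3t); 4/(s - 2) ↔ 4e^(2t).

4*exp(2*t) + 2*exp(-3*t)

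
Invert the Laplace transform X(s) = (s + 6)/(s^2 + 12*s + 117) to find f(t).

f(t) = exp(-6*t)*cos(9*t)

Rewrite the denominator: s^2 + 12*s + 117 = (s + 6)^2 + 81.
The form in (s + 6) signals a first-shifting-theorem factor e^(-6t).
Since L{cos(9t)} = s/(s^2 + 81), the inverse is e^(-6*t)*cos(9*t).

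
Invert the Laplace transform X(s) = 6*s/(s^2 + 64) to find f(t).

Since L{cos(8t)} = s/(s^2 + 64), the inverse is cos(8*t), scaled by 6.

f(t) = 6*cos(8*t)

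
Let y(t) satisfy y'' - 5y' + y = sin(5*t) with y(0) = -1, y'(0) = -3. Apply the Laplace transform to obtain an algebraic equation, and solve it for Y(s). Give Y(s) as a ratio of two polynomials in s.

Laplace-transform each side.
The derivative rules (L{y''} = s^2 Y - s·y(0) - y'(0) and L{y'} = sY - y(0), with y(0) = -1, y'(0) = -3) turn the left side into (s^2 - 5*s + 1)Y - (-s + 2).
The right side is L{sin(5*t)} = 5/(s^2 + 25).
So (s^2 - 5*s + 1)Y = 5/(s^2 + 25) + (-s + 2).
Solve for Y(s) and write it as one ratio of polynomials.

Y(s) = (-s^3 + 2*s^2 - 25*s + 55)/(s^4 - 5*s^3 + 26*s^2 - 125*s + 25)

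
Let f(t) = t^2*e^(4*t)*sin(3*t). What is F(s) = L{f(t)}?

F(s) = 18*(s^2 - 8*s + 13)/(s^2 - 8*s + 25)^3

L{sin(3t)} = 3/(s^2 + 9).
Multiplying by e^(4t) shifts s → s - 4, so L{e^(4*t)*sin(3*t)} = 3/((s - 4)^2 + 9).
Then apply L{t^2·g(t)} = (-1)^2 d^2/ds^2[G(s)] with G(s) = 3/((s - 4)^2 + 9):
differentiating 2 times and applying the sign gives 18*(s^2 - 8*s + 13)/(s^2 - 8*s + 25)^3.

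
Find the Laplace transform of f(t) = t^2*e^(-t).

2/(s + 1)^3

L{e^(-t)} = 1/(s + 1).
Then apply L{t^2·g(t)} = (-1)^2 d^2/ds^2[G(s)] with G(s) = 1/(s + 1):
differentiating 2 times and applying the sign gives 2/(s + 1)^3.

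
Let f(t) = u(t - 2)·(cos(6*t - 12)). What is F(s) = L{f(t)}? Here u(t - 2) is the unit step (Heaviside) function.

By the second shifting theorem, L{u(t - c)·g(t - c)} = e^(-cs)·G(s) with c = 2 and G(s) = L{g(t)}.
L{cos(6t)} = s/(s^2 + 36).

F(s) = s*exp(-2*s)/(s^2 + 36)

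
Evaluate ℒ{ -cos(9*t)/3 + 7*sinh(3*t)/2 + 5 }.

Apply the Laplace transform termwise.
(7/2)·[L{sinh(3t)} = 3/(s^2 - 9)]; (-1/3)·[L{cos(9t)} = s/(s^2 + 81)]; L{5} = 5/s.

-s/(3*(s^2 + 81)) + 21/(2*(s^2 - 9)) + 5/s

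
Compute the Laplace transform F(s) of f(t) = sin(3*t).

F(s) = 3/(s^2 + 9)

L{sin(3t)} = 3/(s^2 + 9).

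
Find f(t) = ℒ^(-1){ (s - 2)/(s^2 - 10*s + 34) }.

Complete the square in the denominator: s^2 - 10*s + 34 = (s - 5)^2 + 3^2.
Split the numerator to match: s - 2 = 1·(s - 5) + 1·3.
Invert each term: 1·(s - 5)/((s - 5)^2 + 9) ↔ e^(5t)cos(3t); 1·3/((s - 5)^2 + 9) ↔ e^(5t)sin(3t).

f(t) = exp(5*t)*sin(3*t) + exp(5*t)*cos(3*t)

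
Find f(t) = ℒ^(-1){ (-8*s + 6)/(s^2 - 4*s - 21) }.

f(t) = -5*exp(7*t) - 3*exp(-3*t)

Factor the denominator: s^2 - 4*s - 21 = (s - 7)*(s + 3).
Partial fraction decomposition gives [-3/(s + 3)] + [-5/(s - 7)].
Invert each term: -3/(s + 3) ↔ -3e^(-3t); -5/(s - 7) ↔ -5e^(7t).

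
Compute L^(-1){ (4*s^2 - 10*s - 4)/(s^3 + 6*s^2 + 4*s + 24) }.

Factor the denominator: s^3 + 6*s^2 + 4*s + 24 = (s + 6)*(s^2 + 4).
Partial fraction decomposition gives [5/(s + 6)] + [-s/(s^2 + 4)] + [-4/(s^2 + 4)].
Invert each term: 5/(s + 6) ↔ 5e^(-6t); -1·s/(s^2 + 4) ↔ -cos(2t); -2·2/(s^2 + 4) ↔ -2sin(2t).

-2*sin(2*t) - cos(2*t) + 5*exp(-6*t)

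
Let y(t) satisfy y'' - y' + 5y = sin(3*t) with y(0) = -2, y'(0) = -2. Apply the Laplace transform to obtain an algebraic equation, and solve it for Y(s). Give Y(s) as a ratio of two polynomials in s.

Apply the Laplace transform to the equation.
With L{y''} = s^2 Y - s·y(0) - y'(0) and L{y'} = sY - y(0), with y(0) = -2, y'(0) = -2: the LHS transforms to (s^2 - s + 5)Y - (-2*s).
The right side is L{sin(3*t)} = 3/(s^2 + 9).
So (s^2 - s + 5)Y = 3/(s^2 + 9) + (-2*s).
Solve for Y(s) and write it as one ratio of polynomials.

Y(s) = (-2*s^3 - 18*s + 3)/(s^4 - s^3 + 14*s^2 - 9*s + 45)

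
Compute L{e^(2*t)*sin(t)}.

L{sin(t)} = 1/(s^2 + 1).
By the first shifting theorem, multiplying by e^(2t) replaces s with s - 2.

1/((s - 2)^2 + 1)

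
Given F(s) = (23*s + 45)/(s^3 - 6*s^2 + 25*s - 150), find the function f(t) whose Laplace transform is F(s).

Factor the denominator: s^3 - 6*s^2 + 25*s - 150 = (s - 6)*(s^2 + 25).
Partial fraction decomposition gives [3/(s - 6)] + [-3*s/(s^2 + 25)] + [5/(s^2 + 25)].
Invert each term: 3/(s - 6) ↔ 3e^(6t); -3·s/(s^2 + 25) ↔ -3cos(5t); 1·5/(s^2 + 25) ↔ sin(5t).

f(t) = 3*exp(6*t) + sin(5*t) - 3*cos(5*t)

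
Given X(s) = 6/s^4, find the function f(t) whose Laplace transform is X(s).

f(t) = t^3

Since L{t^3} = 3!/s^4 = 6/s^4, the inverse is t^3.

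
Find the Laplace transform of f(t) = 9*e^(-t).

L{9} = 9/s.
By the first shifting theorem, multiplying by e^(-t) replaces s with s + 1.

9/(s + 1)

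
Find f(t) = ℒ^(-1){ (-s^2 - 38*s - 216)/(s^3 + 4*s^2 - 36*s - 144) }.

Factor the denominator: s^3 + 4*s^2 - 36*s - 144 = (s - 6)*(s + 4)*(s + 6).
Partial fraction decomposition gives [4/(s + 4)] + [-4/(s - 6)] + [-1/(s + 6)].
Invert each term: 4/(s + 4) ↔ 4e^(-4t); -4/(s - 6) ↔ -4e^(6t); -1/(s + 6) ↔ -e^(-6t).

f(t) = -4*exp(6*t) + 4*exp(-4*t) - exp(-6*t)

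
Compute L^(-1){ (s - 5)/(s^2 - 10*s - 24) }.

Rewrite the denominator: s^2 - 10*s - 24 = (s - 5)^2 - 49.
The form in (s - 5) signals a first-shifting-theorem factor e^(5t).
Since L{cosh(7t)} = s/(s^2 - 49), the inverse is exp(5*t)*cosh(7*t).

exp(5*t)*cosh(7*t)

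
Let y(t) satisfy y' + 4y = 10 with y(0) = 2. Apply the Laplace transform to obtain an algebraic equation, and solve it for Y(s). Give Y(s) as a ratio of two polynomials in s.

Apply the Laplace transform to the equation.
Using L{y'} = sY - y(0) = sY - 2, the left side becomes (s + 4)Y - (2).
The right side is L{10} = 10/s.
So (s + 4)Y = 10/s + (2).
Solve for Y(s) and write it as one ratio of polynomials.

Y(s) = (2*s + 10)/(s^2 + 4*s)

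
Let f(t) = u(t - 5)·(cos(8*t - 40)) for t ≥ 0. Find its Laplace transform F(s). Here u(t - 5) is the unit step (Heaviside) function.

F(s) = s*exp(-5*s)/(s^2 + 64)

By the second shifting theorem, L{u(t - c)·g(t - c)} = e^(-cs)·G(s) with c = 5 and G(s) = L{g(t)}.
L{cos(8t)} = s/(s^2 + 64).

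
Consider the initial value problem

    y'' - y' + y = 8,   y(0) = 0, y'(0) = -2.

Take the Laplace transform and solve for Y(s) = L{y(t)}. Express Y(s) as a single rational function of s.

Y(s) = (-2*s + 8)/(s^3 - s^2 + s)

Transform both sides with L{·}.
With L{y''} = s^2 Y - s·y(0) - y'(0) and L{y'} = sY - y(0), with y(0) = 0, y'(0) = -2: the LHS transforms to (s^2 - s + 1)Y - (-2).
The right side is L{8} = 8/s.
So (s^2 - s + 1)Y = 8/s + (-2).
Isolate Y and clear denominators.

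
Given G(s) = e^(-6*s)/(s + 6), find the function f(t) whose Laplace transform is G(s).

f(t) = Heaviside(t - 6)*(exp(-6*t + 36))

The factor e^(-6s) signals a time shift by c = 6 (second shifting theorem).
L{e^(-6t)} = 1/(s + 6), so L^-1{1/(s + 6)} = e^(-6*t).
Hence the inverse is u(t - 6) times that function evaluated at t - 6.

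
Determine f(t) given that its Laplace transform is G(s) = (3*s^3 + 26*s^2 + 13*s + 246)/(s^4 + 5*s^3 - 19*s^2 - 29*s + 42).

Factor the denominator: s^4 + 5*s^3 - 19*s^2 - 29*s + 42 = (s - 3)*(s - 1)*(s + 2)*(s + 7).
Partial fraction decomposition gives [4/(s + 2)] + [6/(s - 3)] + [-1/(s + 7)] + [-6/(s - 1)].
Invert each term: 4/(s + 2) ↔ 4e^(-2t); 6/(s - 3) ↔ 6e^(3t); -1/(s + 7) ↔ -e^(-7t); -6/(s - 1) ↔ -6e^(t).

f(t) = 6*exp(3*t) - 6*exp(t) + 4*exp(-2*t) - exp(-7*t)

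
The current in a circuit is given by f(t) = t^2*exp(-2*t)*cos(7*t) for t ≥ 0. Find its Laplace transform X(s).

L{cos(7t)} = s/(s^2 + 49).
Multiplying by e^(-2t) shifts s → s + 2, so L{exp(-2*t)*cos(7*t)} = (s + 2)/((s + 2)^2 + 49).
Then apply L{t^2·g(t)} = (-1)^2 d^2/ds^2[G(s)] with G(s) = (s + 2)/((s + 2)^2 + 49):
differentiating 2 times and applying the sign gives 2*(s + 2)*(s^2 + 4*s - 143)/(s^2 + 4*s + 53)^3.

X(s) = 2*(s + 2)*(s^2 + 4*s - 143)/(s^2 + 4*s + 53)^3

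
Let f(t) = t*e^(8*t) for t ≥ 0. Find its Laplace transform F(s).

L{e^(8t)} = 1/(s - 8).
Then apply L{t·g(t)} = -d/ds[G(s)] with G(s) = 1/(s - 8):
differentiating 1 time and applying the sign gives (s - 8)^(-2).

F(s) = (s - 8)^(-2)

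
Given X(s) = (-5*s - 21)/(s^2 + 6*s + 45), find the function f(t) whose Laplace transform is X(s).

f(t) = -exp(-3*t)*sin(6*t) - 5*exp(-3*t)*cos(6*t)

Complete the square in the denominator: s^2 + 6*s + 45 = (s + 3)^2 + 6^2.
Split the numerator to match: -5*s - 21 = -5·(s + 3) - 1·6.
Invert each term: -5·(s + 3)/((s + 3)^2 + 36) ↔ -5e^(-3t)cos(6t); -1·6/((s + 3)^2 + 36) ↔ -e^(-3t)sin(6t).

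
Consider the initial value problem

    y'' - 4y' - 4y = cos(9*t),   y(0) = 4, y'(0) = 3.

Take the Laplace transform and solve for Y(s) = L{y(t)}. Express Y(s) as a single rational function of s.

Y(s) = (4*s^3 - 13*s^2 + 325*s - 1053)/(s^4 - 4*s^3 + 77*s^2 - 324*s - 324)

Laplace-transform each side.
Using L{y''} = s^2 Y - s·y(0) - y'(0) and L{y'} = sY - y(0), with y(0) = 4, y'(0) = 3, the left side becomes (s^2 - 4*s - 4)Y - (4*s - 13).
The right side is L{cos(9*t)} = s/(s^2 + 81).
So (s^2 - 4*s - 4)Y = s/(s^2 + 81) + (4*s - 13).
Isolate Y and clear denominators.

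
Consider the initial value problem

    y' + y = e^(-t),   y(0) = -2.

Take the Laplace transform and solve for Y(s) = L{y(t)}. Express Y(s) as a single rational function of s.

Y(s) = (-2*s - 1)/(s^2 + 2*s + 1)

Transform both sides with L{·}.
The derivative rules (L{y'} = sY - y(0) = sY - (-2)) turn the left side into (s + 1)Y - (-2).
The right side is L{e^(-t)} = 1/(s + 1).
So (s + 1)Y = 1/(s + 1) + (-2).
Divide through and combine into a single rational function.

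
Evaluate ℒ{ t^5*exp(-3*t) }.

120/(s + 3)^6

L{t^5} = 5!/s^6 = 120/s^6.
By the first shifting theorem, multiplying by e^(-3t) replaces s with s + 3.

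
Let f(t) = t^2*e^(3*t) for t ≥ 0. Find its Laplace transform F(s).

F(s) = 2/(s - 3)^3

L{e^(3t)} = 1/(s - 3).
Then apply L{t^2·g(t)} = (-1)^2 d^2/ds^2[G(s)] with G(s) = 1/(s - 3):
differentiating 2 times and applying the sign gives 2/(s - 3)^3.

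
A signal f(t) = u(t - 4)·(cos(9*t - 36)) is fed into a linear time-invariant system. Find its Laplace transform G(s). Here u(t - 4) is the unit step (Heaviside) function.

G(s) = s*exp(-4*s)/(s^2 + 81)

By the second shifting theorem, L{u(t - c)·g(t - c)} = e^(-cs)·H(s) with c = 4 and H(s) = L{g(t)}.
L{cos(9t)} = s/(s^2 + 81).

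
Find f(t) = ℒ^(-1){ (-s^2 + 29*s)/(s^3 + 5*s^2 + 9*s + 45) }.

Factor the denominator: s^3 + 5*s^2 + 9*s + 45 = (s + 5)*(s^2 + 9).
Partial fraction decomposition gives [-5/(s + 5)] + [4*s/(s^2 + 9)] + [9/(s^2 + 9)].
Invert each term: -5/(s + 5) ↔ -5e^(-5t); 4·s/(s^2 + 9) ↔ 4cos(3t); 3·3/(s^2 + 9) ↔ 3sin(3t).

f(t) = 3*sin(3*t) + 4*cos(3*t) - 5*exp(-5*t)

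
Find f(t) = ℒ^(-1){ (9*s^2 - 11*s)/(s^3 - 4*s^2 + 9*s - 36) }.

Factor the denominator: s^3 - 4*s^2 + 9*s - 36 = (s - 4)*(s^2 + 9).
Partial fraction decomposition gives [4/(s - 4)] + [5*s/(s^2 + 9)] + [9/(s^2 + 9)].
Invert each term: 4/(s - 4) ↔ 4e^(4t); 5·s/(s^2 + 9) ↔ 5cos(3t); 3·3/(s^2 + 9) ↔ 3sin(3t).

f(t) = 4*exp(4*t) + 3*sin(3*t) + 5*cos(3*t)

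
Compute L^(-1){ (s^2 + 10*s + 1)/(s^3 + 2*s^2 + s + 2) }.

Factor the denominator: s^3 + 2*s^2 + s + 2 = (s + 2)*(s^2 + 1).
Partial fraction decomposition gives [-3/(s + 2)] + [4*s/(s^2 + 1)] + [2/(s^2 + 1)].
Invert each term: -3/(s + 2) ↔ -3e^(-2t); 4·s/(s^2 + 1) ↔ 4cos(t); 2·1/(s^2 + 1) ↔ 2sin(t).

2*sin(t) + 4*cos(t) - 3*exp(-2*t)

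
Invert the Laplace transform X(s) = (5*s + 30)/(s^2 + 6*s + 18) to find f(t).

f(t) = 5*exp(-3*t)*sin(3*t) + 5*exp(-3*t)*cos(3*t)

Complete the square in the denominator: s^2 + 6*s + 18 = (s + 3)^2 + 3^2.
Split the numerator to match: 5*s + 30 = 5·(s + 3) + 5·3.
Invert each term: 5·(s + 3)/((s + 3)^2 + 9) ↔ 5e^(-3t)cos(3t); 5·3/((s + 3)^2 + 9) ↔ 5e^(-3t)sin(3t).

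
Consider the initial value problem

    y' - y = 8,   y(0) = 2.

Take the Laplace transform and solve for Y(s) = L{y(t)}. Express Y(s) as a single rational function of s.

Y(s) = (2*s + 8)/(s^2 - s)

Apply the Laplace transform to the equation.
Using L{y'} = sY - y(0) = sY - 2, the left side becomes (s - 1)Y - (2).
The right side is L{8} = 8/s.
So (s - 1)Y = 8/s + (2).
Divide through and combine into a single rational function.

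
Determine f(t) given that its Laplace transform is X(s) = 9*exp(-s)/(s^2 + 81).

The factor e^(-s) signals a time shift by c = 1 (second shifting theorem).
L{sin(9t)} = 9/(s^2 + 81), so L^-1{9/(s^2 + 81)} = sin(9*t).
Hence the inverse is u(t - 1) times that function evaluated at t - 1.

f(t) = Heaviside(t - 1)*(sin(9*t - 9))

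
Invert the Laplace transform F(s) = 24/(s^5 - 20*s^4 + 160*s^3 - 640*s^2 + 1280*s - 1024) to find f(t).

Rewrite the denominator: s^5 - 20*s^4 + 160*s^3 - 640*s^2 + 1280*s - 1024 = (s - 4)^5.
The form in (s - 4) signals a first-shifting-theorem factor e^(4t).
Since L{t^4} = 4!/s^5 = 24/s^5, the inverse is t^4*e^(4*t).

f(t) = t^4*exp(4*t)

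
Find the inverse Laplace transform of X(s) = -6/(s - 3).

-6*exp(3*t)

Since L{e^(3t)} = 1/(s - 3), the inverse is exp(3*t), scaled by -6.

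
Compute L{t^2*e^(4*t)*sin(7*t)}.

14*(3*s^2 - 24*s - 1)/(s^2 - 8*s + 65)^3

L{sin(7t)} = 7/(s^2 + 49).
Multiplying by e^(4t) shifts s → s - 4, so L{e^(4*t)*sin(7*t)} = 7/((s - 4)^2 + 49).
Then apply L{t^2·g(t)} = (-1)^2 d^2/ds^2[G(s)] with G(s) = 7/((s - 4)^2 + 49):
differentiating 2 times and applying the sign gives 14*(3*s^2 - 24*s - 1)/(s^2 - 8*s + 65)^3.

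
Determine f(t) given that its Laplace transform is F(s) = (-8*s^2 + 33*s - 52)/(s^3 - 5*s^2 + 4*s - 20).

f(t) = -3*exp(5*t) + 4*sin(2*t) - 5*cos(2*t)

Factor the denominator: s^3 - 5*s^2 + 4*s - 20 = (s - 5)*(s^2 + 4).
Partial fraction decomposition gives [-3/(s - 5)] + [-5*s/(s^2 + 4)] + [8/(s^2 + 4)].
Invert each term: -3/(s - 5) ↔ -3e^(5t); -5·s/(s^2 + 4) ↔ -5cos(2t); 4·2/(s^2 + 4) ↔ 4sin(2t).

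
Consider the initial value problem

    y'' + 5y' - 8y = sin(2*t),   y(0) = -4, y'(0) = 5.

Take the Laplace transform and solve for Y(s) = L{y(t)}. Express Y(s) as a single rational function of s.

Y(s) = (-4*s^3 - 15*s^2 - 16*s - 58)/(s^4 + 5*s^3 - 4*s^2 + 20*s - 32)

Laplace-transform each side.
The derivative rules (L{y''} = s^2 Y - s·y(0) - y'(0) and L{y'} = sY - y(0), with y(0) = -4, y'(0) = 5) turn the left side into (s^2 + 5*s - 8)Y - (-4*s - 15).
The right side is L{sin(2*t)} = 2/(s^2 + 4).
So (s^2 + 5*s - 8)Y = 2/(s^2 + 4) + (-4*s - 15).
Solve for Y(s) and write it as one ratio of polynomials.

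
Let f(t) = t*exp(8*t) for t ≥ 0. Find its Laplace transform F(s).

L{e^(8t)} = 1/(s - 8).
Then apply L{t·g(t)} = -d/ds[G(s)] with G(s) = 1/(s - 8):
differentiating 1 time and applying the sign gives (s - 8)^(-2).

F(s) = (s - 8)^(-2)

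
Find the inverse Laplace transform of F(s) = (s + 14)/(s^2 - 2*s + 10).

5*exp(t)*sin(3*t) + exp(t)*cos(3*t)

Complete the square in the denominator: s^2 - 2*s + 10 = (s - 1)^2 + 3^2.
Split the numerator to match: s + 14 = 1·(s - 1) + 5·3.
Invert each term: 1·(s - 1)/((s - 1)^2 + 9) ↔ e^(t)cos(3t); 5·3/((s - 1)^2 + 9) ↔ 5e^(t)sin(3t).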